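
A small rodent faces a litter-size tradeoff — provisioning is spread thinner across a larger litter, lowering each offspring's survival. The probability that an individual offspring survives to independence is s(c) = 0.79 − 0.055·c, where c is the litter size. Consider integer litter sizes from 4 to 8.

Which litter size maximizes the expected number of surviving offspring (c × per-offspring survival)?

7

Expected surviving offspring = c × s(c):
  c=4: 4 × 0.570 = 2.280
  c=5: 5 × 0.515 = 2.575
  c=6: 6 × 0.460 = 2.760
  c=7: 7 × 0.405 = 2.835
  c=8: 8 × 0.350 = 2.800
Maximum at c = 7 (2.835 surviving offspring).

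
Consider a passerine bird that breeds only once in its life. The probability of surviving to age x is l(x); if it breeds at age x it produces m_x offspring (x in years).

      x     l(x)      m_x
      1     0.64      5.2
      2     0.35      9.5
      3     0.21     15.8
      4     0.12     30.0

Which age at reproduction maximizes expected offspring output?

4

Expected offspring if breeding at age x = l(x) × m_x:
  age 1: 0.64 × 5.2 = 3.328
  age 2: 0.35 × 9.5 = 3.325
  age 3: 0.21 × 15.8 = 3.318
  age 4: 0.12 × 30.0 = 3.600
Maximum at age 4 (3.600).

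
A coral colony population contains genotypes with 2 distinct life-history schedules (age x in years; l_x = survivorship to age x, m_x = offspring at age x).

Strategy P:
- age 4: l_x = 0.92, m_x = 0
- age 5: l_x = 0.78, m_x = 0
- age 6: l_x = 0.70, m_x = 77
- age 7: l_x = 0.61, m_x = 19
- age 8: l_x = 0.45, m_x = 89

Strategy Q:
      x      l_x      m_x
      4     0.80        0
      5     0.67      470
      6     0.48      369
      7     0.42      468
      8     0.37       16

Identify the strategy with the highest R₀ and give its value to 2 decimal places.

694.50

Strategy P: R₀ = 0.92×0 + 0.78×0 + 0.70×77 + 0.61×19 + 0.45×89 = 105.5400
Strategy Q: R₀ = 0.80×0 + 0.67×470 + 0.48×369 + 0.42×468 + 0.37×16 = 694.5000
Highest R₀: strategy Q with 694.5000.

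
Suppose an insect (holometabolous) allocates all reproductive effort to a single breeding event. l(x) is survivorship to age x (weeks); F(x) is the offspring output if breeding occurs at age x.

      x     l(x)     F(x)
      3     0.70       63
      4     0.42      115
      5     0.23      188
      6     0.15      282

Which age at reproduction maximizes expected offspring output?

Expected offspring if breeding at age x = l(x) × F(x):
  age 3: 0.70 × 63 = 44.100
  age 4: 0.42 × 115 = 48.300
  age 5: 0.23 × 188 = 43.240
  age 6: 0.15 × 282 = 42.300
Maximum at age 4 (48.300).

4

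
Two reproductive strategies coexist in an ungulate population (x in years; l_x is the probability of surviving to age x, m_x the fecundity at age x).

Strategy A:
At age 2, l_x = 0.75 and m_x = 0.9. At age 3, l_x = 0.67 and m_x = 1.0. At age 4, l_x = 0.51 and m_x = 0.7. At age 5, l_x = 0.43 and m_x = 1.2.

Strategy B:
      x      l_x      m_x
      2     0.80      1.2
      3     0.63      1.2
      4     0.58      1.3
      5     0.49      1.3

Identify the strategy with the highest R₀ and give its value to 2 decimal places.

3.11

Strategy A: R₀ = 0.75×0.9 + 0.67×1.0 + 0.51×0.7 + 0.43×1.2 = 2.2180
Strategy B: R₀ = 0.80×1.2 + 0.63×1.2 + 0.58×1.3 + 0.49×1.3 = 3.1070
Highest R₀: strategy B with 3.1070.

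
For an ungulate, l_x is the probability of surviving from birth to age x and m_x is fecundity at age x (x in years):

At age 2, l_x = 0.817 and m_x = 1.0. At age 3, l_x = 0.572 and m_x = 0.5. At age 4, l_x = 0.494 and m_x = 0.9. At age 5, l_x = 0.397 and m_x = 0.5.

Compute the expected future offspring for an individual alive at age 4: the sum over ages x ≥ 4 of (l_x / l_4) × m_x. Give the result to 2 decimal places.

l_4 = 0.494. Conditional survival from age 4 to x is l_x / l_4.
  x=4: (0.494/0.494) × 0.9 = 0.9000
  x=5: (0.397/0.494) × 0.5 = 0.4018
Sum = 0.9000 + 0.4018 = 1.3018

1.30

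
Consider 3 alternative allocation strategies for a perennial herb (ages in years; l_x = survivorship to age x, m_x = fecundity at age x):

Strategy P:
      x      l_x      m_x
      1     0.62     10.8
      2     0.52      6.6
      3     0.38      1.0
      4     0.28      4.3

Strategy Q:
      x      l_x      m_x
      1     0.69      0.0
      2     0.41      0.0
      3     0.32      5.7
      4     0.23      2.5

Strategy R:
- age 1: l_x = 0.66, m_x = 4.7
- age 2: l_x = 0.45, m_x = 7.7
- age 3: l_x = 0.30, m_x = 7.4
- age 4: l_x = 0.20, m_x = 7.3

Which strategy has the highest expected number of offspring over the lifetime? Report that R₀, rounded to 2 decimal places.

Strategy P: R₀ = 0.62×10.8 + 0.52×6.6 + 0.38×1.0 + 0.28×4.3 = 11.7120
Strategy Q: R₀ = 0.69×0.0 + 0.41×0.0 + 0.32×5.7 + 0.23×2.5 = 2.3990
Strategy R: R₀ = 0.66×4.7 + 0.45×7.7 + 0.30×7.4 + 0.20×7.3 = 10.2470
Highest R₀: strategy P with 11.7120.

11.71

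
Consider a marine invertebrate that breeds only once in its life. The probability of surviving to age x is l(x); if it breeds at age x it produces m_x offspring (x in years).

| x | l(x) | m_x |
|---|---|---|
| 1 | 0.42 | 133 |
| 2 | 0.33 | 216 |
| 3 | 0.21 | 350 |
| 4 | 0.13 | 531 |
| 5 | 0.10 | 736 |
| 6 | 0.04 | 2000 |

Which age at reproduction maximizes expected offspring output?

6

Expected offspring if breeding at age x = l(x) × m_x:
  age 1: 0.42 × 133 = 55.860
  age 2: 0.33 × 216 = 71.280
  age 3: 0.21 × 350 = 73.500
  age 4: 0.13 × 531 = 69.030
  age 5: 0.10 × 736 = 73.600
  age 6: 0.04 × 2000 = 80.000
Maximum at age 6 (80.000).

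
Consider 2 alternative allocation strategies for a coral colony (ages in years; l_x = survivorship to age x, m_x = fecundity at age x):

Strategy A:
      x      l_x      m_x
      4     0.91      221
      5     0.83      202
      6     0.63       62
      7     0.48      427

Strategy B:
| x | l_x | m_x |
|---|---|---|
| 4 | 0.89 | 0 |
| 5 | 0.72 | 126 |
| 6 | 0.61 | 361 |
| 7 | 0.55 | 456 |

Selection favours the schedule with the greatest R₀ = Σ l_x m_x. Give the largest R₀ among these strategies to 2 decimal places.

612.79

Strategy A: R₀ = 0.91×221 + 0.83×202 + 0.63×62 + 0.48×427 = 612.7900
Strategy B: R₀ = 0.89×0 + 0.72×126 + 0.61×361 + 0.55×456 = 561.7300
Highest R₀: strategy A with 612.7900.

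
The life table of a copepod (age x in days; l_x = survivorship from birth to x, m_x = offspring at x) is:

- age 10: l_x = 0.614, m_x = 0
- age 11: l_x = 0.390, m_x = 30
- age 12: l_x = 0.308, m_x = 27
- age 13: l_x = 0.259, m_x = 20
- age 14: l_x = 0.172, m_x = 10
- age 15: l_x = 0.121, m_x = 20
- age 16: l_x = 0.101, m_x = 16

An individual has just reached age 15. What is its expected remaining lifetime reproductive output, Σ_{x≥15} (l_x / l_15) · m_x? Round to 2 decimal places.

l_15 = 0.121. Conditional survival from age 15 to x is l_x / l_15.
  x=15: (0.121/0.121) × 20 = 20.0000
  x=16: (0.101/0.121) × 16 = 13.3554
Sum = 20.0000 + 13.3554 = 33.3554

33.36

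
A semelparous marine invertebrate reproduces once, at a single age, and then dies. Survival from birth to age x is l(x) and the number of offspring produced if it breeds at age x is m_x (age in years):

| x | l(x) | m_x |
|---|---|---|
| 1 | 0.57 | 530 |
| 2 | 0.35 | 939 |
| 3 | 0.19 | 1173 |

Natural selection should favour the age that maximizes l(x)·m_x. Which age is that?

Expected offspring if breeding at age x = l(x) × m_x:
  age 1: 0.57 × 530 = 302.100
  age 2: 0.35 × 939 = 328.650
  age 3: 0.19 × 1173 = 222.870
Maximum at age 2 (328.650).

2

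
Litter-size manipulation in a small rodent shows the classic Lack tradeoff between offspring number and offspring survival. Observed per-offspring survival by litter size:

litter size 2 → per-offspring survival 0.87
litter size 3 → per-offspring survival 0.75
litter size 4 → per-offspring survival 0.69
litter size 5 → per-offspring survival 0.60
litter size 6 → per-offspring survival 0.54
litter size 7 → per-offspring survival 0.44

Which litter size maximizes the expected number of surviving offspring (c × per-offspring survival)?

6

Expected surviving offspring = c × s(c):
  c=2: 2 × 0.87 = 1.740
  c=3: 3 × 0.75 = 2.250
  c=4: 4 × 0.69 = 2.760
  c=5: 5 × 0.60 = 3.000
  c=6: 6 × 0.54 = 3.240
  c=7: 7 × 0.44 = 3.080
Maximum at c = 6 (3.240 surviving offspring).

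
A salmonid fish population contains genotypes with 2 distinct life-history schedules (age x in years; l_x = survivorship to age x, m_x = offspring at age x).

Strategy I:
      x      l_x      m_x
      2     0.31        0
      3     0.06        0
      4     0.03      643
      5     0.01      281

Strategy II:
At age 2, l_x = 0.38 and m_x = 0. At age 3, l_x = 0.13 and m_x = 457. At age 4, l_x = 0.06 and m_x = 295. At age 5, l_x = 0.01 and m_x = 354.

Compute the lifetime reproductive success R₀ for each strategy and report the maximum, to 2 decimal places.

Strategy I: R₀ = 0.31×0 + 0.06×0 + 0.03×643 + 0.01×281 = 22.1000
Strategy II: R₀ = 0.38×0 + 0.13×457 + 0.06×295 + 0.01×354 = 80.6500
Highest R₀: strategy II with 80.6500.

80.65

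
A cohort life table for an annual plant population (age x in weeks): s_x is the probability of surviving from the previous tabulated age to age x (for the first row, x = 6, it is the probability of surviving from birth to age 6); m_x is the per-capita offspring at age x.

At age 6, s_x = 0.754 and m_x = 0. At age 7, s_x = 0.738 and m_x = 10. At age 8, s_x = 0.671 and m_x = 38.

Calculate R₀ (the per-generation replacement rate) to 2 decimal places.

Survivorship from birth: l_x = s_6·s_7·…·s_x.
  l_6 = 0.75400
  l_7 = 0.55645
  l_8 = 0.37338
R₀ = Σ l_x m_x:
  age 6: 0.75400 × 0 = 0.0000
  age 7: 0.55645 × 10 = 5.5645
  age 8: 0.37338 × 38 = 14.1884
R₀ = 0.0000 + 5.5645 + 14.1884 = 19.7529

19.75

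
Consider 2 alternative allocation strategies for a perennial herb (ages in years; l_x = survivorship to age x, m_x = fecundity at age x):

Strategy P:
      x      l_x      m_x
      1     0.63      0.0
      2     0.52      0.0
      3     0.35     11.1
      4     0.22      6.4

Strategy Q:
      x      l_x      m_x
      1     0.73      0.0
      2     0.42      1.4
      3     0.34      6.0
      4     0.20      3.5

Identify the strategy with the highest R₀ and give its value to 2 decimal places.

Strategy P: R₀ = 0.63×0.0 + 0.52×0.0 + 0.35×11.1 + 0.22×6.4 = 5.2930
Strategy Q: R₀ = 0.73×0.0 + 0.42×1.4 + 0.34×6.0 + 0.20×3.5 = 3.3280
Highest R₀: strategy P with 5.2930.

5.29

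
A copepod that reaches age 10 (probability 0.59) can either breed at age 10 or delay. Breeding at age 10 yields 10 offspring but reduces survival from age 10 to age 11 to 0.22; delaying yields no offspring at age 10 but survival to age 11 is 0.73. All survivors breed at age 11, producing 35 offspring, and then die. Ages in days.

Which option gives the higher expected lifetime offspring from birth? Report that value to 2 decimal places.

15.07

breed at age 10: R₀ = 0.59 × (10 + 0.22 × 35) = 0.59 × 17.7000 = 10.4430
delay to age 11: R₀ = 0.59 × (0.73 × 35) = 0.59 × 25.5500 = 15.0745
Higher: delay to age 11 (15.0745).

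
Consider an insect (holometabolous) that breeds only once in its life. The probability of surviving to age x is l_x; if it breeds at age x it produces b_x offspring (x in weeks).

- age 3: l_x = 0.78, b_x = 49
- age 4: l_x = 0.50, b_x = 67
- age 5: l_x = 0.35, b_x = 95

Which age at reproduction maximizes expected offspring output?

3

Expected offspring if breeding at age x = l_x × b_x:
  age 3: 0.78 × 49 = 38.220
  age 4: 0.50 × 67 = 33.500
  age 5: 0.35 × 95 = 33.250
Maximum at age 3 (38.220).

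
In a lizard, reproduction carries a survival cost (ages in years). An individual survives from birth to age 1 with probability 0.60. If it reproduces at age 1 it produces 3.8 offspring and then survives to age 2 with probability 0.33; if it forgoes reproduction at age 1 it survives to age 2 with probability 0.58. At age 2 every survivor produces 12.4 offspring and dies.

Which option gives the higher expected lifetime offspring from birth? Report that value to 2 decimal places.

4.74

breed at age 1: R₀ = 0.60 × (3.8 + 0.33 × 12.4) = 0.60 × 7.8920 = 4.7352
delay to age 2: R₀ = 0.60 × (0.58 × 12.4) = 0.60 × 7.1920 = 4.3152
Higher: breed at age 1 (4.7352).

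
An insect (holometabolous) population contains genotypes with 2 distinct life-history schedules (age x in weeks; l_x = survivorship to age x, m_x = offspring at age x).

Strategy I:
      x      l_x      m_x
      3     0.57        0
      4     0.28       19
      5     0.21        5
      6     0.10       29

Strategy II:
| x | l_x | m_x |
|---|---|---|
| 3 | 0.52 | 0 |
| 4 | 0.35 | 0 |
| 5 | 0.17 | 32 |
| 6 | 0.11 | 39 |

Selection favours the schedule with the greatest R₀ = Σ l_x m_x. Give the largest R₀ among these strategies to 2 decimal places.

Strategy I: R₀ = 0.57×0 + 0.28×19 + 0.21×5 + 0.10×29 = 9.2700
Strategy II: R₀ = 0.52×0 + 0.35×0 + 0.17×32 + 0.11×39 = 9.7300
Highest R₀: strategy II with 9.7300.

9.73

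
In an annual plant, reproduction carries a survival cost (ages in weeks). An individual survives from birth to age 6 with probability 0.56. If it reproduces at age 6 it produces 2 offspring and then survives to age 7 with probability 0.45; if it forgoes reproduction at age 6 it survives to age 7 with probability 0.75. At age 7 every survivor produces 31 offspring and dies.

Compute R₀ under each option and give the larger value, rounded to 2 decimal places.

breed at age 6: R₀ = 0.56 × (2 + 0.45 × 31) = 0.56 × 15.9500 = 8.9320
delay to age 7: R₀ = 0.56 × (0.75 × 31) = 0.56 × 23.2500 = 13.0200
Higher: delay to age 7 (13.0200).

13.02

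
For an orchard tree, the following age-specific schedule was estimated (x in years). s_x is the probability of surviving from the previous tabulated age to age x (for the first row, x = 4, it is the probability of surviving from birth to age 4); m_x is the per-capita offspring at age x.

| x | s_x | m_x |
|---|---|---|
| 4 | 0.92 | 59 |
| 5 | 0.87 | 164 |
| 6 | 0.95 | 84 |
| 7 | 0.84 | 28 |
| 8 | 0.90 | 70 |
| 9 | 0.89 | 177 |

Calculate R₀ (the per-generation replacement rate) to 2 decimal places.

398.10

Survivorship from birth: l_x = s_4·s_5·…·s_x.
  l_4 = 0.92000
  l_5 = 0.80040
  l_6 = 0.76038
  l_7 = 0.63872
  l_8 = 0.57485
  l_9 = 0.51161
R₀ = Σ l_x m_x:
  age 4: 0.92000 × 59 = 54.2800
  age 5: 0.80040 × 164 = 131.2656
  age 6: 0.76038 × 84 = 63.8719
  age 7: 0.63872 × 28 = 17.8842
  age 8: 0.57485 × 70 = 40.2395
  age 9: 0.51161 × 177 = 90.5550
R₀ = 54.2800 + 131.2656 + 63.8719 + 17.8842 + 40.2395 + 90.5550 = 398.0962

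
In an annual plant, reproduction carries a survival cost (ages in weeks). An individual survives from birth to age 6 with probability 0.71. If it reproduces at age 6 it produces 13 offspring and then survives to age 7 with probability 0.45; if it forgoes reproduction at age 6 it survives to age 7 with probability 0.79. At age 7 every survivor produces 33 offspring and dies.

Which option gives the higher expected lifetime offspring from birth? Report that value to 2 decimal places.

breed at age 6: R₀ = 0.71 × (13 + 0.45 × 33) = 0.71 × 27.8500 = 19.7735
delay to age 7: R₀ = 0.71 × (0.79 × 33) = 0.71 × 26.0700 = 18.5097
Higher: breed at age 6 (19.7735).

19.77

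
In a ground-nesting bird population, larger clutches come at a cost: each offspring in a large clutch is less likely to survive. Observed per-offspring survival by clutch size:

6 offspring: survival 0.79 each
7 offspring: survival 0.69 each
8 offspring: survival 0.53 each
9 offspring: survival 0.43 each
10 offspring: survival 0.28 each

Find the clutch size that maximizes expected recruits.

7

Expected recruits = c × s(c):
  c=6: 6 × 0.79 = 4.740
  c=7: 7 × 0.69 = 4.830
  c=8: 8 × 0.53 = 4.240
  c=9: 9 × 0.43 = 3.870
  c=10: 10 × 0.28 = 2.800
Maximum at c = 7 (4.830 recruits).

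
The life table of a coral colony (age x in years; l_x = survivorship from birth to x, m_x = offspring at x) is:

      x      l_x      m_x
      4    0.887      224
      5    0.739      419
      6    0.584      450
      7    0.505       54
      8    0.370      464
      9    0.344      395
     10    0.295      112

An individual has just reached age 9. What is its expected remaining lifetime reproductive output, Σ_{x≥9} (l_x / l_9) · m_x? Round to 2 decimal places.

l_9 = 0.344. Conditional survival from age 9 to x is l_x / l_9.
  x=9: (0.344/0.344) × 395 = 395.0000
  x=10: (0.295/0.344) × 112 = 96.0465
Sum = 395.0000 + 96.0465 = 491.0465

491.05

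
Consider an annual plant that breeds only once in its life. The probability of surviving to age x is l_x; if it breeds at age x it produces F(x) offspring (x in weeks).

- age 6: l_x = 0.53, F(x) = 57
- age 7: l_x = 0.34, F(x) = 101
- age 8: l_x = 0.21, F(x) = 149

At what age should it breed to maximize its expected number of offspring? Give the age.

7

Expected offspring if breeding at age x = l_x × F(x):
  age 6: 0.53 × 57 = 30.210
  age 7: 0.34 × 101 = 34.340
  age 8: 0.21 × 149 = 31.290
Maximum at age 7 (34.340).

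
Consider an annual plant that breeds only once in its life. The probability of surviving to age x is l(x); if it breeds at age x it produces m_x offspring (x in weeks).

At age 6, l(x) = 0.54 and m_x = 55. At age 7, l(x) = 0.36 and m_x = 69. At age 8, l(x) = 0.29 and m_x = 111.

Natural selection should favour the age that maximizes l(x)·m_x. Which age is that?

Expected offspring if breeding at age x = l(x) × m_x:
  age 6: 0.54 × 55 = 29.700
  age 7: 0.36 × 69 = 24.840
  age 8: 0.29 × 111 = 32.190
Maximum at age 8 (32.190).

8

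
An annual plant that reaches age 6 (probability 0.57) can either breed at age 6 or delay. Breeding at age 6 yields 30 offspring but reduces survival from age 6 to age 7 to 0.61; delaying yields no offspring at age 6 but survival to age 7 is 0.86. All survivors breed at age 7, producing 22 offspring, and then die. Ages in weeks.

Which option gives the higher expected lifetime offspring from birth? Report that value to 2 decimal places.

24.75

breed at age 6: R₀ = 0.57 × (30 + 0.61 × 22) = 0.57 × 43.4200 = 24.7494
delay to age 7: R₀ = 0.57 × (0.86 × 22) = 0.57 × 18.9200 = 10.7844
Higher: breed at age 6 (24.7494).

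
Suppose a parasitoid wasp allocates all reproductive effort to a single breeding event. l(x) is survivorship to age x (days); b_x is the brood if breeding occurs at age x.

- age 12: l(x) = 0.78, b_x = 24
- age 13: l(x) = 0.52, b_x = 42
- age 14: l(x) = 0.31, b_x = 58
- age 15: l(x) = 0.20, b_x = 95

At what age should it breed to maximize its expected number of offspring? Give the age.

Expected offspring if breeding at age x = l(x) × b_x:
  age 12: 0.78 × 24 = 18.720
  age 13: 0.52 × 42 = 21.840
  age 14: 0.31 × 58 = 17.980
  age 15: 0.20 × 95 = 19.000
Maximum at age 13 (21.840).

13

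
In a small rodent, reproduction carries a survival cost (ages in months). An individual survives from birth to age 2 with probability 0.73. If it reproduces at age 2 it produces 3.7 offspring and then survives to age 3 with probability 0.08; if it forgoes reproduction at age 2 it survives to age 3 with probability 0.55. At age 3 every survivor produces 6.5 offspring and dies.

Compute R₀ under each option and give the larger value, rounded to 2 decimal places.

breed at age 2: R₀ = 0.73 × (3.7 + 0.08 × 6.5) = 0.73 × 4.2200 = 3.0806
delay to age 3: R₀ = 0.73 × (0.55 × 6.5) = 0.73 × 3.5750 = 2.6098
Higher: breed at age 2 (3.0806).

3.08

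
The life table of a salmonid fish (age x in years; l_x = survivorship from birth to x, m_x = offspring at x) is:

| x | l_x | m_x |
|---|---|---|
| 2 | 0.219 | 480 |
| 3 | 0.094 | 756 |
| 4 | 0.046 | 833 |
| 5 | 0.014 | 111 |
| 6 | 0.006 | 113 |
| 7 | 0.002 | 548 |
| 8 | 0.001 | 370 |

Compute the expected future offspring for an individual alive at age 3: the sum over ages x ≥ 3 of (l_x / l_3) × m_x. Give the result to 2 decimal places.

1202.98

l_3 = 0.094. Conditional survival from age 3 to x is l_x / l_3.
  x=3: (0.094/0.094) × 756 = 756.0000
  x=4: (0.046/0.094) × 833 = 407.6383
  x=5: (0.014/0.094) × 111 = 16.5319
  x=6: (0.006/0.094) × 113 = 7.2128
  x=7: (0.002/0.094) × 548 = 11.6596
  x=8: (0.001/0.094) × 370 = 3.9362
Sum = 756.0000 + 407.6383 + 16.5319 + 7.2128 + 11.6596 + 3.9362 = 1202.9787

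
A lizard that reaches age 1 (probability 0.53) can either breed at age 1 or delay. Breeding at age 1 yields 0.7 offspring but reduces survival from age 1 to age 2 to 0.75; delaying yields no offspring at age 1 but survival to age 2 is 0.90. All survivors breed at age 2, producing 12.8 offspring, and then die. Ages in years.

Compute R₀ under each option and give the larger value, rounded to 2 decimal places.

breed at age 1: R₀ = 0.53 × (0.7 + 0.75 × 12.8) = 0.53 × 10.3000 = 5.4590
delay to age 2: R₀ = 0.53 × (0.90 × 12.8) = 0.53 × 11.5200 = 6.1056
Higher: delay to age 2 (6.1056).

6.11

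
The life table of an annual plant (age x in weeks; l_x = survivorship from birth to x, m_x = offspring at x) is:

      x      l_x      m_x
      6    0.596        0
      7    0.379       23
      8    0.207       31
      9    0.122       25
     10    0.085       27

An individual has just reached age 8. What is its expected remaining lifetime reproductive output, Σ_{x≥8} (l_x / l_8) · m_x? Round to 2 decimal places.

56.82

l_8 = 0.207. Conditional survival from age 8 to x is l_x / l_8.
  x=8: (0.207/0.207) × 31 = 31.0000
  x=9: (0.122/0.207) × 25 = 14.7343
  x=10: (0.085/0.207) × 27 = 11.0870
Sum = 31.0000 + 14.7343 + 11.0870 = 56.8213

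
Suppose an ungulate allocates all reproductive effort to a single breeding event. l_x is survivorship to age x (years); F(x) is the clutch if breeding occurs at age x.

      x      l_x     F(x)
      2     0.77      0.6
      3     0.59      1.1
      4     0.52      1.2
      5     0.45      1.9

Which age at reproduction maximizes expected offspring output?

Expected offspring if breeding at age x = l_x × F(x):
  age 2: 0.77 × 0.6 = 0.462
  age 3: 0.59 × 1.1 = 0.649
  age 4: 0.52 × 1.2 = 0.624
  age 5: 0.45 × 1.9 = 0.855
Maximum at age 5 (0.855).

5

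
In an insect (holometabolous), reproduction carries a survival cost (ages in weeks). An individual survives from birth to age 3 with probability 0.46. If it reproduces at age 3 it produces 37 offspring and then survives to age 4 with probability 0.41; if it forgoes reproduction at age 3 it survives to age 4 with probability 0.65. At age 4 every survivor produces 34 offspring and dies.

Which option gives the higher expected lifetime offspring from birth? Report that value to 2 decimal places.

breed at age 3: R₀ = 0.46 × (37 + 0.41 × 34) = 0.46 × 50.9400 = 23.4324
delay to age 4: R₀ = 0.46 × (0.65 × 34) = 0.46 × 22.1000 = 10.1660
Higher: breed at age 3 (23.4324).

23.43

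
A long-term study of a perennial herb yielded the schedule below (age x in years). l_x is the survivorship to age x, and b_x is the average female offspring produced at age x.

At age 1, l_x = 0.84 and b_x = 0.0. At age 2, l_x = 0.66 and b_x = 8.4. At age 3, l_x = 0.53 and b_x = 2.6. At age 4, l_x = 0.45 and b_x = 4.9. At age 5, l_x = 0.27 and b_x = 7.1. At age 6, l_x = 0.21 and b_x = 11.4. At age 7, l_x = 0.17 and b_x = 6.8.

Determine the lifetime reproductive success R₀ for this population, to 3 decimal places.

R₀ = Σ l_x b_x:
  age 1: 0.84 × 0.0 = 0.0000
  age 2: 0.66 × 8.4 = 5.5440
  age 3: 0.53 × 2.6 = 1.3780
  age 4: 0.45 × 4.9 = 2.2050
  age 5: 0.27 × 7.1 = 1.9170
  age 6: 0.21 × 11.4 = 2.3940
  age 7: 0.17 × 6.8 = 1.1560
R₀ = 0.0000 + 5.5440 + 1.3780 + 2.2050 + 1.9170 + 2.3940 + 1.1560 = 14.5940

14.594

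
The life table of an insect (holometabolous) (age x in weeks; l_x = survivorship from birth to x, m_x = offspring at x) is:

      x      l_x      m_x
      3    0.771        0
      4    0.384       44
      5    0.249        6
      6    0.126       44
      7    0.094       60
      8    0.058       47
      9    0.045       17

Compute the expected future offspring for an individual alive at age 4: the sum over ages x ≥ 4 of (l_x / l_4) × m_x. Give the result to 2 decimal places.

86.11

l_4 = 0.384. Conditional survival from age 4 to x is l_x / l_4.
  x=4: (0.384/0.384) × 44 = 44.0000
  x=5: (0.249/0.384) × 6 = 3.8906
  x=6: (0.126/0.384) × 44 = 14.4375
  x=7: (0.094/0.384) × 60 = 14.6875
  x=8: (0.058/0.384) × 47 = 7.0990
  x=9: (0.045/0.384) × 17 = 1.9922
Sum = 44.0000 + 3.8906 + 14.4375 + 14.6875 + 7.0990 + 1.9922 = 86.1068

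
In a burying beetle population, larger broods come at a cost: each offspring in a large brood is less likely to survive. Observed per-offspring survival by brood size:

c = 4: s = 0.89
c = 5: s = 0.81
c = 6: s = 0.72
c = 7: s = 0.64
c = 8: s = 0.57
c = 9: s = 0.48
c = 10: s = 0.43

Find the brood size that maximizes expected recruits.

8

Expected recruits = c × s(c):
  c=4: 4 × 0.89 = 3.560
  c=5: 5 × 0.81 = 4.050
  c=6: 6 × 0.72 = 4.320
  c=7: 7 × 0.64 = 4.480
  c=8: 8 × 0.57 = 4.560
  c=9: 9 × 0.48 = 4.320
  c=10: 10 × 0.43 = 4.300
Maximum at c = 8 (4.560 recruits).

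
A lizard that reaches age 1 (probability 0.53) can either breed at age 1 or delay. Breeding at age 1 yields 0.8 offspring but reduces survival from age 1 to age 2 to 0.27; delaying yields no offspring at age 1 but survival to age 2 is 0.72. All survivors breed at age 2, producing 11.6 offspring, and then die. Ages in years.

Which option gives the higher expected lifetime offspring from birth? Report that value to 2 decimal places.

4.43

breed at age 1: R₀ = 0.53 × (0.8 + 0.27 × 11.6) = 0.53 × 3.9320 = 2.0840
delay to age 2: R₀ = 0.53 × (0.72 × 11.6) = 0.53 × 8.3520 = 4.4266
Higher: delay to age 2 (4.4266).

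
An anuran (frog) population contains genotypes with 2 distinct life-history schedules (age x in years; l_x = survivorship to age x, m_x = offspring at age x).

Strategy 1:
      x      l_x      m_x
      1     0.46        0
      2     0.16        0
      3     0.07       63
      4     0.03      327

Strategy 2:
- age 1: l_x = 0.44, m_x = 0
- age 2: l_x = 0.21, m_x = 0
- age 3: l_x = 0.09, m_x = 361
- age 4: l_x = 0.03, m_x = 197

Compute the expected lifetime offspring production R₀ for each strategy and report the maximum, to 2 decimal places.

Strategy 1: R₀ = 0.46×0 + 0.16×0 + 0.07×63 + 0.03×327 = 14.2200
Strategy 2: R₀ = 0.44×0 + 0.21×0 + 0.09×361 + 0.03×197 = 38.4000
Highest R₀: strategy 2 with 38.4000.

38.40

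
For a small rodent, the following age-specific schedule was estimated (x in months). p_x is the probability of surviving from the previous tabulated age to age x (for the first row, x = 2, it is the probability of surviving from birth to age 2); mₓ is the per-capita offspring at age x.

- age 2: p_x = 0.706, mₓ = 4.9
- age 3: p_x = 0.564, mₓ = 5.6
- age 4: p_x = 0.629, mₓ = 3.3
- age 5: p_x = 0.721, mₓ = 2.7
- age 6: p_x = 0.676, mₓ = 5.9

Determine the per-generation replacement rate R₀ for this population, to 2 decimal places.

Survivorship from birth: l_x = p_2·p_3·…·p_x.
  l_2 = 0.70600
  l_3 = 0.39818
  l_4 = 0.25046
  l_5 = 0.18058
  l_6 = 0.12207
R₀ = Σ l_x mₓ:
  age 2: 0.70600 × 4.9 = 3.4594
  age 3: 0.39818 × 5.6 = 2.2298
  age 4: 0.25046 × 3.3 = 0.8265
  age 5: 0.18058 × 2.7 = 0.4876
  age 6: 0.12207 × 5.9 = 0.7202
R₀ = 3.4594 + 2.2298 + 0.8265 + 0.4876 + 0.7202 = 7.7235

7.72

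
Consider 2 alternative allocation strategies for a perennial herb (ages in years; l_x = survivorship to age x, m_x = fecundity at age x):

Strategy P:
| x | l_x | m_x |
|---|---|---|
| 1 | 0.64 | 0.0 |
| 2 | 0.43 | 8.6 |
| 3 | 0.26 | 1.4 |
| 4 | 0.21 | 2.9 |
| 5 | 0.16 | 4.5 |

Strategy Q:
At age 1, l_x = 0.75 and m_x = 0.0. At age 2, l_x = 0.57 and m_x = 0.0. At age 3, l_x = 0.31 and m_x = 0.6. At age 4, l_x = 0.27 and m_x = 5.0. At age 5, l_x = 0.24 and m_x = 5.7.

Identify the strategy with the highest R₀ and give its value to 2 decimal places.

5.39

Strategy P: R₀ = 0.64×0.0 + 0.43×8.6 + 0.26×1.4 + 0.21×2.9 + 0.16×4.5 = 5.3910
Strategy Q: R₀ = 0.75×0.0 + 0.57×0.0 + 0.31×0.6 + 0.27×5.0 + 0.24×5.7 = 2.9040
Highest R₀: strategy P with 5.3910.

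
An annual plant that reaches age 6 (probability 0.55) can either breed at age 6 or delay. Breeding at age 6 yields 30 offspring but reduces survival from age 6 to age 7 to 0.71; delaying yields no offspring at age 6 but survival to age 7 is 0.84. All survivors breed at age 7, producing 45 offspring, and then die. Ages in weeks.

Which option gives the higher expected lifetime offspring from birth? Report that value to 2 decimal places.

34.07

breed at age 6: R₀ = 0.55 × (30 + 0.71 × 45) = 0.55 × 61.9500 = 34.0725
delay to age 7: R₀ = 0.55 × (0.84 × 45) = 0.55 × 37.8000 = 20.7900
Higher: breed at age 6 (34.0725).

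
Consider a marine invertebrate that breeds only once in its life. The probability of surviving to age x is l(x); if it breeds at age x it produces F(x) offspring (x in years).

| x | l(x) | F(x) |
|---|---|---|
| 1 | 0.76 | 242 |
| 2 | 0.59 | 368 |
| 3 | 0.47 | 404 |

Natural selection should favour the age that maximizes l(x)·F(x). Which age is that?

2

Expected offspring if breeding at age x = l(x) × F(x):
  age 1: 0.76 × 242 = 183.920
  age 2: 0.59 × 368 = 217.120
  age 3: 0.47 × 404 = 189.880
Maximum at age 2 (217.120).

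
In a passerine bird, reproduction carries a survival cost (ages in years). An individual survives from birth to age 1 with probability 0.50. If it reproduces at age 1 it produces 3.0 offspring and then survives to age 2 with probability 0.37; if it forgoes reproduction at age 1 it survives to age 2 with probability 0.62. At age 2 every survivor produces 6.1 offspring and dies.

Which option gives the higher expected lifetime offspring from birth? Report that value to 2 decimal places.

breed at age 1: R₀ = 0.50 × (3.0 + 0.37 × 6.1) = 0.50 × 5.2570 = 2.6285
delay to age 2: R₀ = 0.50 × (0.62 × 6.1) = 0.50 × 3.7820 = 1.8910
Higher: breed at age 1 (2.6285).

2.63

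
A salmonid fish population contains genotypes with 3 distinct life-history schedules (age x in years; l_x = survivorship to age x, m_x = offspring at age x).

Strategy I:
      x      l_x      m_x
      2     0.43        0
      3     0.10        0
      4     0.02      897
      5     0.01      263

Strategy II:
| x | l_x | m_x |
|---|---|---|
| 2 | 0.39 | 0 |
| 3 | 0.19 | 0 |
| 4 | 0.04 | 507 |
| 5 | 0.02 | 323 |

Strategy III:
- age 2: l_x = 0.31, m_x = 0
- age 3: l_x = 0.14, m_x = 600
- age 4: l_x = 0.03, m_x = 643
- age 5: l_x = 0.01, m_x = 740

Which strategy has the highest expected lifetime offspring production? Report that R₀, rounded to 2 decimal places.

Strategy I: R₀ = 0.43×0 + 0.10×0 + 0.02×897 + 0.01×263 = 20.5700
Strategy II: R₀ = 0.39×0 + 0.19×0 + 0.04×507 + 0.02×323 = 26.7400
Strategy III: R₀ = 0.31×0 + 0.14×600 + 0.03×643 + 0.01×740 = 110.6900
Highest R₀: strategy III with 110.6900.

110.69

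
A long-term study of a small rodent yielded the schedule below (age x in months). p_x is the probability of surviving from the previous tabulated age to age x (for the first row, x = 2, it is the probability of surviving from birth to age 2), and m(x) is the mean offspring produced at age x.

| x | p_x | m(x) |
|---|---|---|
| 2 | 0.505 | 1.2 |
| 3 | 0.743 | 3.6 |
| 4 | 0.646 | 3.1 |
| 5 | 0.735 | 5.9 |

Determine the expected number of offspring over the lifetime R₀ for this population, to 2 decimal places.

Survivorship from birth: l_x = p_2·p_3·…·p_x.
  l_2 = 0.50500
  l_3 = 0.37522
  l_4 = 0.24239
  l_5 = 0.17816
R₀ = Σ l_x m(x):
  age 2: 0.50500 × 1.2 = 0.6060
  age 3: 0.37522 × 3.6 = 1.3508
  age 4: 0.24239 × 3.1 = 0.7514
  age 5: 0.17816 × 5.9 = 1.0511
R₀ = 0.6060 + 1.3508 + 0.7514 + 1.0511 = 3.7593

3.76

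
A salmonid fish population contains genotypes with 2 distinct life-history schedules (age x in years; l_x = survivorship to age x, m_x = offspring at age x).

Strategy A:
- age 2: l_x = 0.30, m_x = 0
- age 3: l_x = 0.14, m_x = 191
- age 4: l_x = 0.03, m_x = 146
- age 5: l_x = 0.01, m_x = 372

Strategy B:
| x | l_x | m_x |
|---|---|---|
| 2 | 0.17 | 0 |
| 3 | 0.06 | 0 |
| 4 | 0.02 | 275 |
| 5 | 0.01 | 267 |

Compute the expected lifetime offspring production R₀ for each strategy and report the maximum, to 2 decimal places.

Strategy A: R₀ = 0.30×0 + 0.14×191 + 0.03×146 + 0.01×372 = 34.8400
Strategy B: R₀ = 0.17×0 + 0.06×0 + 0.02×275 + 0.01×267 = 8.1700
Highest R₀: strategy A with 34.8400.

34.84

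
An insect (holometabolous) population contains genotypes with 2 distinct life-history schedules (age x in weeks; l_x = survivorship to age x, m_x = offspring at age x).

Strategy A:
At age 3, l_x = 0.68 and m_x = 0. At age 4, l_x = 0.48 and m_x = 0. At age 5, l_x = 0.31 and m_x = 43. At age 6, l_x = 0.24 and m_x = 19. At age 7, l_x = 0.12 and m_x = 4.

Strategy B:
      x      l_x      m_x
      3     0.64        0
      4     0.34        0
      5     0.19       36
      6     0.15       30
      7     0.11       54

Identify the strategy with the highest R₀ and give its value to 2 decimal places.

Strategy A: R₀ = 0.68×0 + 0.48×0 + 0.31×43 + 0.24×19 + 0.12×4 = 18.3700
Strategy B: R₀ = 0.64×0 + 0.34×0 + 0.19×36 + 0.15×30 + 0.11×54 = 17.2800
Highest R₀: strategy A with 18.3700.

18.37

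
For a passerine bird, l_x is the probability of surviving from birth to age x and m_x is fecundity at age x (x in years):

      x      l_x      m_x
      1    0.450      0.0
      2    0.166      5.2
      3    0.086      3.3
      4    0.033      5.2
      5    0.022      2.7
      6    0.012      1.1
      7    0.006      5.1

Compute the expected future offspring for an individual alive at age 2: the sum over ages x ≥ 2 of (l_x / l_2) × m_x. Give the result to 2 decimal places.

l_2 = 0.166. Conditional survival from age 2 to x is l_x / l_2.
  x=2: (0.166/0.166) × 5.2 = 5.2000
  x=3: (0.086/0.166) × 3.3 = 1.7096
  x=4: (0.033/0.166) × 5.2 = 1.0337
  x=5: (0.022/0.166) × 2.7 = 0.3578
  x=6: (0.012/0.166) × 1.1 = 0.0795
  x=7: (0.006/0.166) × 5.1 = 0.1843
Sum = 5.2000 + 1.7096 + 1.0337 + 0.3578 + 0.0795 + 0.1843 = 8.5651

8.57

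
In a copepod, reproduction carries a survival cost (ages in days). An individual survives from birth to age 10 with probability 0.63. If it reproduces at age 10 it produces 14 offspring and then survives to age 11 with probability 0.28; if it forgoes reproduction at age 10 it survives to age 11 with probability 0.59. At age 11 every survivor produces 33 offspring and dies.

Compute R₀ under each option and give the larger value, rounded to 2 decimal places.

breed at age 10: R₀ = 0.63 × (14 + 0.28 × 33) = 0.63 × 23.2400 = 14.6412
delay to age 11: R₀ = 0.63 × (0.59 × 33) = 0.63 × 19.4700 = 12.2661
Higher: breed at age 10 (14.6412).

14.64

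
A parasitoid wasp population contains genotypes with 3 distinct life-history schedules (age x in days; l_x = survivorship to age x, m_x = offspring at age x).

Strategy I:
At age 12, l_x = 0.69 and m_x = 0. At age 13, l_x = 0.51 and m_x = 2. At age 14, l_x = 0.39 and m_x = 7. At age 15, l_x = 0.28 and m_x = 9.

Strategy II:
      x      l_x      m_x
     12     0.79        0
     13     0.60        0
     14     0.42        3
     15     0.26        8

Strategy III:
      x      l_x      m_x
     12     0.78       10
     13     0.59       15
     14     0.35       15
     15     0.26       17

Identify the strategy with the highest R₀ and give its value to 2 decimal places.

Strategy I: R₀ = 0.69×0 + 0.51×2 + 0.39×7 + 0.28×9 = 6.2700
Strategy II: R₀ = 0.79×0 + 0.60×0 + 0.42×3 + 0.26×8 = 3.3400
Strategy III: R₀ = 0.78×10 + 0.59×15 + 0.35×15 + 0.26×17 = 26.3200
Highest R₀: strategy III with 26.3200.

26.32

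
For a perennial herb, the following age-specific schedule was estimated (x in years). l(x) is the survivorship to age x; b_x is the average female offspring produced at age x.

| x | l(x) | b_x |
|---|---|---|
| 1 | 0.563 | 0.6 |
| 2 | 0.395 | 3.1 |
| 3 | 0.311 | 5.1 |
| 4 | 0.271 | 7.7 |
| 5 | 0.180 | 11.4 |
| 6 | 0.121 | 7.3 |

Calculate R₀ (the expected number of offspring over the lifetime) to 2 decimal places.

R₀ = Σ l(x) b_x:
  age 1: 0.563 × 0.6 = 0.3378
  age 2: 0.395 × 3.1 = 1.2245
  age 3: 0.311 × 5.1 = 1.5861
  age 4: 0.271 × 7.7 = 2.0867
  age 5: 0.180 × 11.4 = 2.0520
  age 6: 0.121 × 7.3 = 0.8833
R₀ = 0.3378 + 1.2245 + 1.5861 + 2.0867 + 2.0520 + 0.8833 = 8.1704

8.17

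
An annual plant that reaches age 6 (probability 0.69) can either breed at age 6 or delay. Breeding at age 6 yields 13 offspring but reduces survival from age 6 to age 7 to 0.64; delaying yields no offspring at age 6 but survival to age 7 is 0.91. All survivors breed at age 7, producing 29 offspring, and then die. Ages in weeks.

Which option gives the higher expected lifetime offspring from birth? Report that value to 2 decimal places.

21.78

breed at age 6: R₀ = 0.69 × (13 + 0.64 × 29) = 0.69 × 31.5600 = 21.7764
delay to age 7: R₀ = 0.69 × (0.91 × 29) = 0.69 × 26.3900 = 18.2091
Higher: breed at age 6 (21.7764).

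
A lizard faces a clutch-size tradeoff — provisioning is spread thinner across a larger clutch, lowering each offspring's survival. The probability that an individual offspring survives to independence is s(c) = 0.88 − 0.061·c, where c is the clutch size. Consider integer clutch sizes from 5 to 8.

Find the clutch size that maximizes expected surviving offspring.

7

Expected surviving offspring = c × s(c):
  c=5: 5 × 0.575 = 2.875
  c=6: 6 × 0.514 = 3.084
  c=7: 7 × 0.453 = 3.171
  c=8: 8 × 0.392 = 3.136
Maximum at c = 7 (3.171 surviving offspring).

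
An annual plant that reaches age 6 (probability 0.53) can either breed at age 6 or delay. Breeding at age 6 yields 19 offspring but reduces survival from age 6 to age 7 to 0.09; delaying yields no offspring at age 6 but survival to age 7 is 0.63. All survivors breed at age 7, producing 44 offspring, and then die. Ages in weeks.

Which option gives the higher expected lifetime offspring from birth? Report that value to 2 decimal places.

14.69

breed at age 6: R₀ = 0.53 × (19 + 0.09 × 44) = 0.53 × 22.9600 = 12.1688
delay to age 7: R₀ = 0.53 × (0.63 × 44) = 0.53 × 27.7200 = 14.6916
Higher: delay to age 7 (14.6916).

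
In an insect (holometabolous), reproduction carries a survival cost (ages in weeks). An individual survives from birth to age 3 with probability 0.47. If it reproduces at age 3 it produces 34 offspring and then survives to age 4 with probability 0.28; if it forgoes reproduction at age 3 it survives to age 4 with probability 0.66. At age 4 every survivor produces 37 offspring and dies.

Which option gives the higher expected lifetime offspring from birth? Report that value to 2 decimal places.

breed at age 3: R₀ = 0.47 × (34 + 0.28 × 37) = 0.47 × 44.3600 = 20.8492
delay to age 4: R₀ = 0.47 × (0.66 × 37) = 0.47 × 24.4200 = 11.4774
Higher: breed at age 3 (20.8492).

20.85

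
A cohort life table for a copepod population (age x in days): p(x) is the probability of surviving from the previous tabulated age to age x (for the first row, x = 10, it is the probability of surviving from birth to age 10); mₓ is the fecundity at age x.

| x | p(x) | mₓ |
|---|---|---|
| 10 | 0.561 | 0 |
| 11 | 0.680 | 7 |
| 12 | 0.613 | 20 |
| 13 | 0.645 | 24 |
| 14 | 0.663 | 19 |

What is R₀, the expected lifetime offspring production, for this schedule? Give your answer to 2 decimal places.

12.87

Survivorship from birth: l_x = p_10·p_11·…·p_x.
  l_10 = 0.56100
  l_11 = 0.38148
  l_12 = 0.23385
  l_13 = 0.15083
  l_14 = 0.10000
R₀ = Σ l_x mₓ:
  age 10: 0.56100 × 0 = 0.0000
  age 11: 0.38148 × 7 = 2.6704
  age 12: 0.23385 × 20 = 4.6770
  age 13: 0.15083 × 24 = 3.6199
  age 14: 0.10000 × 19 = 1.9000
R₀ = 0.0000 + 2.6704 + 4.6770 + 3.6199 + 1.9000 = 12.8673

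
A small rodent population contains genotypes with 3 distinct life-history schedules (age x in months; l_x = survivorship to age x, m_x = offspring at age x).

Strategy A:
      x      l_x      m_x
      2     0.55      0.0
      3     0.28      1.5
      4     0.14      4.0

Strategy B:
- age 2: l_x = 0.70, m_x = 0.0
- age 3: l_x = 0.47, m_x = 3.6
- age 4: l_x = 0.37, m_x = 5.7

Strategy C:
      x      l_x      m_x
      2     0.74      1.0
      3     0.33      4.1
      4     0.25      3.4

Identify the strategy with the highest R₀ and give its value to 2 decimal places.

Strategy A: R₀ = 0.55×0.0 + 0.28×1.5 + 0.14×4.0 = 0.9800
Strategy B: R₀ = 0.70×0.0 + 0.47×3.6 + 0.37×5.7 = 3.8010
Strategy C: R₀ = 0.74×1.0 + 0.33×4.1 + 0.25×3.4 = 2.9430
Highest R₀: strategy B with 3.8010.

3.80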